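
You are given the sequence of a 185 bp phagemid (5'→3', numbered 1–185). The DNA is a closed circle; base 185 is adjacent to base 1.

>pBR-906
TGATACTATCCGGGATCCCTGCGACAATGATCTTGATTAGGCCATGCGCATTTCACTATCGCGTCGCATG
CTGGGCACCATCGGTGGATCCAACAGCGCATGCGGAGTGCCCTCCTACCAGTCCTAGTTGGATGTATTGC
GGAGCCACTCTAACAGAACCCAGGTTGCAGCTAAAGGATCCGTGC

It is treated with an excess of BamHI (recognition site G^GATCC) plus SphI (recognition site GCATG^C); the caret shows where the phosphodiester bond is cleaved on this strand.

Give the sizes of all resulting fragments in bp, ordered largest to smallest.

74, 57, 22, 16, 16 bp

BamHI sites (GGATCC) start at positions 13, 86, 176.
BamHI cuts after the first base of each site, so after positions 13, 86, 176.
SphI sites (GCATGC) start at positions 66, 98.
SphI cuts after base 5 of each site (before the last base), so after positions 70, 102.
Combined cut positions: 13, 70, 86, 102, 176.
Circular molecule, 5 cuts → 5 fragments:
  14–70 → 57 bp
  71–86 → 16 bp
  87–102 → 16 bp
  103–176 → 74 bp
  177–185 then 1–13 → 9 + 13 = 22 bp
Sorted largest to smallest: 74, 57, 22, 16, 16 bp.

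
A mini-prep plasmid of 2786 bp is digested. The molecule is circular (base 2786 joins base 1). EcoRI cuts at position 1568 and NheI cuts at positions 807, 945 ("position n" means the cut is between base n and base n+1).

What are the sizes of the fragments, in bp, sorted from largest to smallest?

Combined cut positions (sorted): 807, 945, 1568.
Circular molecule, 3 cuts → 3 fragments:
  945 − 807 = 138 bp
  1568 − 945 = 623 bp
  wrap: 2786 − 1568 + 807 = 2025 bp
Sorted largest to smallest: 2025, 623, 138 bp.

2025, 623, 138 bp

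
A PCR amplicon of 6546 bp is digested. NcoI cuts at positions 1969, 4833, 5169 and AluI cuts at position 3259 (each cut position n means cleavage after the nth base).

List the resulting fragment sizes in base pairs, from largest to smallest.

1969, 1574, 1377, 1290, 336 bp

Combined cut positions (sorted): 1969, 3259, 4833, 5169.
Linear molecule, 4 cuts → 5 fragments:
  1969 − 0 = 1969 bp
  3259 − 1969 = 1290 bp
  4833 − 3259 = 1574 bp
  5169 − 4833 = 336 bp
  6546 − 5169 = 1377 bp
Sorted largest to smallest: 1969, 1574, 1377, 1290, 336 bp.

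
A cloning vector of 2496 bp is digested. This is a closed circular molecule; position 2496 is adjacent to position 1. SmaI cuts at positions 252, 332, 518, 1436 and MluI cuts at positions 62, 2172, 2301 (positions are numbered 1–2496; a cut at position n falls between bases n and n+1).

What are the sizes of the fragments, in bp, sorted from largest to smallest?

918, 736, 257, 190, 186, 129, 80 bp

Combined cut positions (sorted): 62, 252, 332, 518, 1436, 2172, 2301.
Circular molecule, 7 cuts → 7 fragments:
  252 − 62 = 190 bp
  332 − 252 = 80 bp
  518 − 332 = 186 bp
  1436 − 518 = 918 bp
  2172 − 1436 = 736 bp
  2301 − 2172 = 129 bp
  wrap: 2496 − 2301 + 62 = 257 bp
Sorted largest to smallest: 918, 736, 257, 190, 186, 129, 80 bp.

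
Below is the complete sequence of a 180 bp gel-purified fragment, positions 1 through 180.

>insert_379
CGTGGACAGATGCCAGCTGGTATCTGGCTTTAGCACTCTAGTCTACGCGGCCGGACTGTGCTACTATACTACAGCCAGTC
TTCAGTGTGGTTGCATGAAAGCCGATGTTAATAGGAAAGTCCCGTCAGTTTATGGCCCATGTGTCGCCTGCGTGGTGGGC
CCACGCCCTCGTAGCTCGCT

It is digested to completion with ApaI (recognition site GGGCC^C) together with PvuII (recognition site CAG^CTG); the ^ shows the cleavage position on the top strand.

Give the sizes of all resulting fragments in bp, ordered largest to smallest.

145, 19, 16 bp

The ApaI site (GGGCCC) starts at position 157.
ApaI cuts after base 5 of each site (before the last base), so after position 161.
The PvuII site (CAGCTG) starts at position 14.
PvuII cuts after base 3 of each site, so after position 16.
Combined cut positions: 16, 161.
Linear molecule, 2 cuts → 3 fragments:
  1–16 → 16 bp
  17–161 → 145 bp
  162–180 → 19 bp
Sorted largest to smallest: 145, 19, 16 bp.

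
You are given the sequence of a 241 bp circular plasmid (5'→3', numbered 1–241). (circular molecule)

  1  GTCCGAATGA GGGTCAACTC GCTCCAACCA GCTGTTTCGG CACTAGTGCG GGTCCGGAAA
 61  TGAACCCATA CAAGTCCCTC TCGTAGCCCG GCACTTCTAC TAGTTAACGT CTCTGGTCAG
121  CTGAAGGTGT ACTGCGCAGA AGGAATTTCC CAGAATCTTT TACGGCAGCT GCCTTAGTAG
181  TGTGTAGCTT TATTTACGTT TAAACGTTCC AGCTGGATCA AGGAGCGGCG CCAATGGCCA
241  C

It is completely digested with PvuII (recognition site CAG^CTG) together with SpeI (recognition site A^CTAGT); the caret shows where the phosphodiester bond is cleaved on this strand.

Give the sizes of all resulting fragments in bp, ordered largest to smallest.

60, 57, 48, 44, 21, 11 bp

PvuII sites (CAGCTG) start at positions 29, 118, 166, 210.
PvuII cuts after base 3 of each site, so after positions 31, 120, 168, 212.
SpeI sites (ACTAGT) start at positions 42, 99.
SpeI cuts after the first base of each site, so after positions 42, 99.
Combined cut positions: 31, 42, 99, 120, 168, 212.
Circular molecule, 6 cuts → 6 fragments:
  32–42 → 11 bp
  43–99 → 57 bp
  100–120 → 21 bp
  121–168 → 48 bp
  169–212 → 44 bp
  213–241 then 1–31 → 29 + 31 = 60 bp
Sorted largest to smallest: 60, 57, 48, 44, 21, 11 bp.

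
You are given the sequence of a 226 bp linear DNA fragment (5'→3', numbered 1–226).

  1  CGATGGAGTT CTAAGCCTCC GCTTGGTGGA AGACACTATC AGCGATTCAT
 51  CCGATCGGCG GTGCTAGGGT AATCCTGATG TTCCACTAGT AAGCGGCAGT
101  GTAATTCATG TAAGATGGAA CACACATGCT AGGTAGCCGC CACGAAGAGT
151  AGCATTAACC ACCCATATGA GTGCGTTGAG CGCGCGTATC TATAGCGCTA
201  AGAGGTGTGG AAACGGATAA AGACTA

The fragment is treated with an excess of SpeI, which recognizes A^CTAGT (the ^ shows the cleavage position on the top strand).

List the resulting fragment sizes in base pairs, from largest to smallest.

The SpeI site (ACTAGT) starts at position 85.
SpeI cuts after the first base of each site, so after position 85.
Linear molecule, 1 cut → 2 fragments:
  1–85 → 85 bp
  86–226 → 141 bp
Sorted largest to smallest: 141, 85 bp.

141, 85 bp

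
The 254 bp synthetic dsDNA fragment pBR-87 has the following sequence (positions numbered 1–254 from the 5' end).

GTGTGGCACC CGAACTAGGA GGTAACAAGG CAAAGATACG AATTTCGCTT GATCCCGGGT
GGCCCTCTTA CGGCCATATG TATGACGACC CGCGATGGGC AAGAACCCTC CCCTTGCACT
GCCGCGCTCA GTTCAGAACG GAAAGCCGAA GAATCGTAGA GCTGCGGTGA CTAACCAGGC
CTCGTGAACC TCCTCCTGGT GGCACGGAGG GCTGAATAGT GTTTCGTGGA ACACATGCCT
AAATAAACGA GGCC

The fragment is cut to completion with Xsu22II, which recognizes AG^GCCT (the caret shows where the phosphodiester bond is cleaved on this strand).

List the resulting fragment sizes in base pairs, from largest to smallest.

The Xsu22II site (AGGCCT) starts at position 177.
Xsu22II cuts after base 2 of each site, so after position 178.
Linear molecule, 1 cut → 2 fragments:
  1–178 → 178 bp
  179–254 → 76 bp
Sorted largest to smallest: 178, 76 bp.

178, 76 bp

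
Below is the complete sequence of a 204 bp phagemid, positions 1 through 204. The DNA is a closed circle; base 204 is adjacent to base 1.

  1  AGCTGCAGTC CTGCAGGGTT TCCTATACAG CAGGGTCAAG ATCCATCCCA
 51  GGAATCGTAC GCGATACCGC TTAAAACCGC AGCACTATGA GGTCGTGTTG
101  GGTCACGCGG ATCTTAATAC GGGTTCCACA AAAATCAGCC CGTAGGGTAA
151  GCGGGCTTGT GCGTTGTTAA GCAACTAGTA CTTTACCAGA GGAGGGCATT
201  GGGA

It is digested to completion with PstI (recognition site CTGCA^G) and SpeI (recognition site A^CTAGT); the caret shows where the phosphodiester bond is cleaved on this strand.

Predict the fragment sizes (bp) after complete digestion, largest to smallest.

PstI sites (CTGCAG) start at positions 3, 11.
PstI cuts after base 5 of each site (before the last base), so after positions 7, 15.
The SpeI site (ACTAGT) starts at position 174.
SpeI cuts after the first base of each site, so after position 174.
Combined cut positions: 7, 15, 174.
Circular molecule, 3 cuts → 3 fragments:
  8–15 → 8 bp
  16–174 → 159 bp
  175–204 then 1–7 → 30 + 7 = 37 bp
Sorted largest to smallest: 159, 37, 8 bp.

159, 37, 8 bp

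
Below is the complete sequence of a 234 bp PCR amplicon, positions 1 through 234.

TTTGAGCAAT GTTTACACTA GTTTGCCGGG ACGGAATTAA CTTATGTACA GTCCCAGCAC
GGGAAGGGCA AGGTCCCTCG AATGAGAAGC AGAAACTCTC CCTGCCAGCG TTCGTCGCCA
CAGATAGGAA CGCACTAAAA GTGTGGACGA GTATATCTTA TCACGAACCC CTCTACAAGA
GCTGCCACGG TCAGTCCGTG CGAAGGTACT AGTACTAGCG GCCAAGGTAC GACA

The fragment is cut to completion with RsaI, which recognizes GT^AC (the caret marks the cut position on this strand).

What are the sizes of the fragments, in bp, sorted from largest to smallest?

RsaI sites (GTAC) start at positions 46, 206, 212, 227.
RsaI cuts after base 2 of each site, so after positions 47, 207, 213, 228.
Linear molecule, 4 cuts → 5 fragments:
  1–47 → 47 bp
  48–207 → 160 bp
  208–213 → 6 bp
  214–228 → 15 bp
  229–234 → 6 bp
Sorted largest to smallest: 160, 47, 15, 6, 6 bp.

160, 47, 15, 6, 6 bp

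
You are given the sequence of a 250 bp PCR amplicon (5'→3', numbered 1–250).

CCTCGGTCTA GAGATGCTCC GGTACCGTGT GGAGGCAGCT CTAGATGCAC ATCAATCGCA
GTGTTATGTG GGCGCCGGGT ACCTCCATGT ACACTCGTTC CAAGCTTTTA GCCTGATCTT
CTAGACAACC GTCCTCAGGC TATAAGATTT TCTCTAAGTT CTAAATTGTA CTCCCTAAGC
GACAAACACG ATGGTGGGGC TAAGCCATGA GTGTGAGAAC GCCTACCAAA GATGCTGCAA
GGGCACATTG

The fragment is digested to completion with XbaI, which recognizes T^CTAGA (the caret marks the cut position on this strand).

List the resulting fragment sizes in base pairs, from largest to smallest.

XbaI sites (TCTAGA) start at positions 7, 40, 120.
XbaI cuts after the first base of each site, so after positions 7, 40, 120.
Linear molecule, 3 cuts → 4 fragments:
  1–7 → 7 bp
  8–40 → 33 bp
  41–120 → 80 bp
  121–250 → 130 bp
Sorted largest to smallest: 130, 80, 33, 7 bp.

130, 80, 33, 7 bp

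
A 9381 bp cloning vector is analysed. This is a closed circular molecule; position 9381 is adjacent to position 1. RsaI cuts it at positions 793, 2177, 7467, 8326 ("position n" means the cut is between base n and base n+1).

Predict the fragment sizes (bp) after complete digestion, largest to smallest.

5290, 1848, 1384, 859 bp

Circular molecule, 4 cuts → 4 fragments:
  2177 − 793 = 1384 bp
  7467 − 2177 = 5290 bp
  8326 − 7467 = 859 bp
  wrap: 9381 − 8326 + 793 = 1848 bp
Sorted largest to smallest: 5290, 1848, 1384, 859 bp.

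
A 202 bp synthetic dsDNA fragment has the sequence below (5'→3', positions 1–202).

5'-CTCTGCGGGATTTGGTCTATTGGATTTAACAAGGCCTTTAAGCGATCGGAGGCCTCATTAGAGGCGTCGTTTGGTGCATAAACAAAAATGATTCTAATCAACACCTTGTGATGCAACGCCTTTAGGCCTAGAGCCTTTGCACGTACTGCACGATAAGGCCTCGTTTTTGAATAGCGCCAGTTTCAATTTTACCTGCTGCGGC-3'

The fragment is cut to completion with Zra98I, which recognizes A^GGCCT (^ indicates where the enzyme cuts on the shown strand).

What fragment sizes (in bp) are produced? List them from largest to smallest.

Zra98I sites (AGGCCT) start at positions 32, 50, 124, 156.
Zra98I cuts after the first base of each site, so after positions 32, 50, 124, 156.
Linear molecule, 4 cuts → 5 fragments:
  1–32 → 32 bp
  33–50 → 18 bp
  51–124 → 74 bp
  125–156 → 32 bp
  157–202 → 46 bp
Sorted largest to smallest: 74, 46, 32, 32, 18 bp.

74, 46, 32, 32, 18 bp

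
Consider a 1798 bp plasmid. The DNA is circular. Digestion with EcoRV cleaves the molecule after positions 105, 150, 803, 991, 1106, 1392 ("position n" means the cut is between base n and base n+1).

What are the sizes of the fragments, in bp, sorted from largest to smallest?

Circular molecule, 6 cuts → 6 fragments:
  150 − 105 = 45 bp
  803 − 150 = 653 bp
  991 − 803 = 188 bp
  1106 − 991 = 115 bp
  1392 − 1106 = 286 bp
  wrap: 1798 − 1392 + 105 = 511 bp
Sorted largest to smallest: 653, 511, 286, 188, 115, 45 bp.

653, 511, 286, 188, 115, 45 bp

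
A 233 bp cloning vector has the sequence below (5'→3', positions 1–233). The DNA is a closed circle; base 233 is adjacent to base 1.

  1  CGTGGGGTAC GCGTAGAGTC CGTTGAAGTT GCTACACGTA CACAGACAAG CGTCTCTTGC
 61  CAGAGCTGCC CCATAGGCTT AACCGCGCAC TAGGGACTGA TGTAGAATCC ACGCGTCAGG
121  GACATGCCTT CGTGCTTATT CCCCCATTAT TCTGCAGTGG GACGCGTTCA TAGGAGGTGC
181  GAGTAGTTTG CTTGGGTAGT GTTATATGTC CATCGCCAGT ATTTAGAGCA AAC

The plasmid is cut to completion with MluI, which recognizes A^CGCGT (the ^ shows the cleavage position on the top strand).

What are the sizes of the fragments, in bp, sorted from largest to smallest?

102, 80, 51 bp

MluI sites (ACGCGT) start at positions 9, 111, 162.
MluI cuts after the first base of each site, so after positions 9, 111, 162.
Circular molecule, 3 cuts → 3 fragments:
  10–111 → 102 bp
  112–162 → 51 bp
  163–233 then 1–9 → 71 + 9 = 80 bp
Sorted largest to smallest: 102, 80, 51 bp.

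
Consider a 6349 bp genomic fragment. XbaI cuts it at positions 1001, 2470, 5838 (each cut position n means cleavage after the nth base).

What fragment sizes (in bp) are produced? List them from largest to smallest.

Linear molecule, 3 cuts → 4 fragments:
  1001 − 0 = 1001 bp
  2470 − 1001 = 1469 bp
  5838 − 2470 = 3368 bp
  6349 − 5838 = 511 bp
Sorted largest to smallest: 3368, 1469, 1001, 511 bp.

3368, 1469, 1001, 511 bp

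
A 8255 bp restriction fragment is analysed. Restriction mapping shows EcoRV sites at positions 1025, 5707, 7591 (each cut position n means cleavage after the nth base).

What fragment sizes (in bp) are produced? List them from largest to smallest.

Linear molecule, 3 cuts → 4 fragments:
  1025 − 0 = 1025 bp
  5707 − 1025 = 4682 bp
  7591 − 5707 = 1884 bp
  8255 − 7591 = 664 bp
Sorted largest to smallest: 4682, 1884, 1025, 664 bp.

4682, 1884, 1025, 664 bp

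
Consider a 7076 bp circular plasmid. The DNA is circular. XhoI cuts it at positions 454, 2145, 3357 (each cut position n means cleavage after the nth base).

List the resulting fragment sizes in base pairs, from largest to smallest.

4173, 1691, 1212 bp

Circular molecule, 3 cuts → 3 fragments:
  2145 − 454 = 1691 bp
  3357 − 2145 = 1212 bp
  wrap: 7076 − 3357 + 454 = 4173 bp
Sorted largest to smallest: 4173, 1691, 1212 bp.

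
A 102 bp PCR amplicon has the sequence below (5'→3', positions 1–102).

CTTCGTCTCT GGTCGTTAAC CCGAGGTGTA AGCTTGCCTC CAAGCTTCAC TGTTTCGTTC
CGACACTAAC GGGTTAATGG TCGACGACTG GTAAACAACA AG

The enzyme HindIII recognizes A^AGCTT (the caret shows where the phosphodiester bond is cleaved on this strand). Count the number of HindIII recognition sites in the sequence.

AAGCTT occurs starting at positions 30, 42.
HindIII cuts at 2 sites.

2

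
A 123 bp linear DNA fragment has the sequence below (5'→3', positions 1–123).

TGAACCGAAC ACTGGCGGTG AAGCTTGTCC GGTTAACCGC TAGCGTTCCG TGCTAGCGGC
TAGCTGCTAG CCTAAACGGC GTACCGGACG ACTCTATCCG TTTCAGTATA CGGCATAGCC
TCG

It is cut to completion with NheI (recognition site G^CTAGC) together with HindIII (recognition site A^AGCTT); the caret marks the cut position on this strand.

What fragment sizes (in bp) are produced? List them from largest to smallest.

NheI sites (GCTAGC) start at positions 39, 52, 59, 66.
NheI cuts after the first base of each site, so after positions 39, 52, 59, 66.
The HindIII site (AAGCTT) starts at position 21.
HindIII cuts after the first base of each site, so after position 21.
Combined cut positions: 21, 39, 52, 59, 66.
Linear molecule, 5 cuts → 6 fragments:
  1–21 → 21 bp
  22–39 → 18 bp
  40–52 → 13 bp
  53–59 → 7 bp
  60–66 → 7 bp
  67–123 → 57 bp
Sorted largest to smallest: 57, 21, 18, 13, 7, 7 bp.

57, 21, 18, 13, 7, 7 bp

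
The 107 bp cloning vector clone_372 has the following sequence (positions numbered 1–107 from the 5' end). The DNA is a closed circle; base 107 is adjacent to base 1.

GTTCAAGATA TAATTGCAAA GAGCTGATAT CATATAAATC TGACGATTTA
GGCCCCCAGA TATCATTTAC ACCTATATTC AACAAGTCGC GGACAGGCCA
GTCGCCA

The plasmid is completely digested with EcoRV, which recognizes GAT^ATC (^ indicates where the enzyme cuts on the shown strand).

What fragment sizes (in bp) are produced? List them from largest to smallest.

74, 33 bp

EcoRV sites (GATATC) start at positions 26, 59.
EcoRV cuts after base 3 of each site, so after positions 28, 61.
Circular molecule, 2 cuts → 2 fragments:
  29–61 → 33 bp
  62–107 then 1–28 → 46 + 28 = 74 bp
Sorted largest to smallest: 74, 33 bp.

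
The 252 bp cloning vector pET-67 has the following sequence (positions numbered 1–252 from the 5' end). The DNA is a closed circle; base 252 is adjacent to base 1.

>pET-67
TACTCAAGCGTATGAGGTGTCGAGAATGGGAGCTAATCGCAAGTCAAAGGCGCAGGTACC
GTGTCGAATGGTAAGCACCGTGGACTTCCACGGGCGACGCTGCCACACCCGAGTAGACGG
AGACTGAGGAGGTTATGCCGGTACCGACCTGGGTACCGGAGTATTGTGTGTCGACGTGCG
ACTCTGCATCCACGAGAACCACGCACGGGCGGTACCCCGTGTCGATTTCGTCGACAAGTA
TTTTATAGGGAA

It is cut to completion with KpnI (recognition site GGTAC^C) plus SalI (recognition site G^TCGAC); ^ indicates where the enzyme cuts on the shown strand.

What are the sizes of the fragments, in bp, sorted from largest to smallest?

KpnI sites (GGTACC) start at positions 55, 140, 152, 211.
KpnI cuts after base 5 of each site (before the last base), so after positions 59, 144, 156, 215.
SalI sites (GTCGAC) start at positions 170, 230.
SalI cuts after the first base of each site, so after positions 170, 230.
Combined cut positions: 59, 144, 156, 170, 215, 230.
Circular molecule, 6 cuts → 6 fragments:
  60–144 → 85 bp
  145–156 → 12 bp
  157–170 → 14 bp
  171–215 → 45 bp
  216–230 → 15 bp
  231–252 then 1–59 → 22 + 59 = 81 bp
Sorted largest to smallest: 85, 81, 45, 15, 14, 12 bp.

85, 81, 45, 15, 14, 12 bp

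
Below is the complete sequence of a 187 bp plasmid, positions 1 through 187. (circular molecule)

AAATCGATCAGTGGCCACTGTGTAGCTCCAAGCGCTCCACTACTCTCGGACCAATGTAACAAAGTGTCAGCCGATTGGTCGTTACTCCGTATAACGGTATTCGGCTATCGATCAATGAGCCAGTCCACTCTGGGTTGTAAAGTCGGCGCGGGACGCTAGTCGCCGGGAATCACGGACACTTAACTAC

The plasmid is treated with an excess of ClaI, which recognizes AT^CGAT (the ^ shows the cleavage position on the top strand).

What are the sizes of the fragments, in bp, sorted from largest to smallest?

104, 83 bp

ClaI sites (ATCGAT) start at positions 3, 107.
ClaI cuts after base 2 of each site, so after positions 4, 108.
Circular molecule, 2 cuts → 2 fragments:
  5–108 → 104 bp
  109–187 then 1–4 → 79 + 4 = 83 bp
Sorted largest to smallest: 104, 83 bp.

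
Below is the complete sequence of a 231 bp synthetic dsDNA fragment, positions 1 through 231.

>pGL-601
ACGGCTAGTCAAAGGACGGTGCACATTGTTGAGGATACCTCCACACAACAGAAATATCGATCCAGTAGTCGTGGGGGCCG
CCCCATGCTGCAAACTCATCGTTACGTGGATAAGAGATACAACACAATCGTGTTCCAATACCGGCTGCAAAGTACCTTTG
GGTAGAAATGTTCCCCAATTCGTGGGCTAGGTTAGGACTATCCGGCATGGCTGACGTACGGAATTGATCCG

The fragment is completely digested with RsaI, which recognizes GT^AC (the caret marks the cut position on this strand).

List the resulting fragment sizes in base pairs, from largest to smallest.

153, 64, 14 bp

RsaI sites (GTAC) start at positions 152, 216.
RsaI cuts after base 2 of each site, so after positions 153, 217.
Linear molecule, 2 cuts → 3 fragments:
  1–153 → 153 bp
  154–217 → 64 bp
  218–231 → 14 bp
Sorted largest to smallest: 153, 64, 14 bp.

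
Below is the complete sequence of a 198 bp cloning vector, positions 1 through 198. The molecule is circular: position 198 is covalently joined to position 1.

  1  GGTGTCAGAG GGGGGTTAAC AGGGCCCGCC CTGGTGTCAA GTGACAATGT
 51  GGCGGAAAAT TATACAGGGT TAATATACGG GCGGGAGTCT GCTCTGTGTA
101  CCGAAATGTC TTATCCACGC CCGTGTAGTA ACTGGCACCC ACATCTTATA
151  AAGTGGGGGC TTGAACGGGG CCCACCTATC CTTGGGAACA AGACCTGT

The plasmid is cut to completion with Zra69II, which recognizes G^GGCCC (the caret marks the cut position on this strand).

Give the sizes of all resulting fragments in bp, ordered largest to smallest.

146, 52 bp

Zra69II sites (GGGCCC) start at positions 22, 168.
Zra69II cuts after the first base of each site, so after positions 22, 168.
Circular molecule, 2 cuts → 2 fragments:
  23–168 → 146 bp
  169–198 then 1–22 → 30 + 22 = 52 bp
Sorted largest to smallest: 146, 52 bp.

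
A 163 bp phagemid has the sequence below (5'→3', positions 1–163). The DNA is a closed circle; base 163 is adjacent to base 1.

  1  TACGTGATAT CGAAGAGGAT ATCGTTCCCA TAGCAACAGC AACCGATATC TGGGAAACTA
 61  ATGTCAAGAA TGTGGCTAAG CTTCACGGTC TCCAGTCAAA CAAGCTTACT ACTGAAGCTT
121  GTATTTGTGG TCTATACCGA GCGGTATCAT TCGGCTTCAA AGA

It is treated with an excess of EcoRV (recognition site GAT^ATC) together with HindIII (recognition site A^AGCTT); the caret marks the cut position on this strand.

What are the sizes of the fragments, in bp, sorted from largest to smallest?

56, 31, 27, 24, 13, 12 bp

EcoRV sites (GATATC) start at positions 6, 18, 45.
EcoRV cuts after base 3 of each site, so after positions 8, 20, 47.
HindIII sites (AAGCTT) start at positions 78, 102, 115.
HindIII cuts after the first base of each site, so after positions 78, 102, 115.
Combined cut positions: 8, 20, 47, 78, 102, 115.
Circular molecule, 6 cuts → 6 fragments:
  9–20 → 12 bp
  21–47 → 27 bp
  48–78 → 31 bp
  79–102 → 24 bp
  103–115 → 13 bp
  116–163 then 1–8 → 48 + 8 = 56 bp
Sorted largest to smallest: 56, 31, 27, 24, 13, 12 bp.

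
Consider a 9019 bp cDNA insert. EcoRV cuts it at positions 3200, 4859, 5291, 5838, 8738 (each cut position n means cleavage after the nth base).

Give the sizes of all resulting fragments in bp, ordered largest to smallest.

3200, 2900, 1659, 547, 432, 281 bp

Linear molecule, 5 cuts → 6 fragments:
  3200 − 0 = 3200 bp
  4859 − 3200 = 1659 bp
  5291 − 4859 = 432 bp
  5838 − 5291 = 547 bp
  8738 − 5838 = 2900 bp
  9019 − 8738 = 281 bp
Sorted largest to smallest: 3200, 2900, 1659, 547, 432, 281 bp.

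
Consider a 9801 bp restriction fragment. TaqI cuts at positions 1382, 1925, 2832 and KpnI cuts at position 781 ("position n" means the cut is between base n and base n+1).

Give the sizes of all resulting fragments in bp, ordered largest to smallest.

Combined cut positions (sorted): 781, 1382, 1925, 2832.
Linear molecule, 4 cuts → 5 fragments:
  781 − 0 = 781 bp
  1382 − 781 = 601 bp
  1925 − 1382 = 543 bp
  2832 − 1925 = 907 bp
  9801 − 2832 = 6969 bp
Sorted largest to smallest: 6969, 907, 781, 601, 543 bp.

6969, 907, 781, 601, 543 bp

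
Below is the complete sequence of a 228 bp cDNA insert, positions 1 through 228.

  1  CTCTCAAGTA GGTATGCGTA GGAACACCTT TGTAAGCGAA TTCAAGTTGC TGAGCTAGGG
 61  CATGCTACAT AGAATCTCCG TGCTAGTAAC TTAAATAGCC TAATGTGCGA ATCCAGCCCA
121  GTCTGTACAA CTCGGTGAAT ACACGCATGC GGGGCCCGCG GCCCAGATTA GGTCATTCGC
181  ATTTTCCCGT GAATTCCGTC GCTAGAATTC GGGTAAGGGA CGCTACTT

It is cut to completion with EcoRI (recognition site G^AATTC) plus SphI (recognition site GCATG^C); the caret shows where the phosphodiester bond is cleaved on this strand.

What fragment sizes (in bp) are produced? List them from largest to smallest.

EcoRI sites (GAATTC) start at positions 38, 191, 205.
EcoRI cuts after the first base of each site, so after positions 38, 191, 205.
SphI sites (GCATGC) start at positions 60, 145.
SphI cuts after base 5 of each site (before the last base), so after positions 64, 149.
Combined cut positions: 38, 64, 149, 191, 205.
Linear molecule, 5 cuts → 6 fragments:
  1–38 → 38 bp
  39–64 → 26 bp
  65–149 → 85 bp
  150–191 → 42 bp
  192–205 → 14 bp
  206–228 → 23 bp
Sorted largest to smallest: 85, 42, 38, 26, 23, 14 bp.

85, 42, 38, 26, 23, 14 bp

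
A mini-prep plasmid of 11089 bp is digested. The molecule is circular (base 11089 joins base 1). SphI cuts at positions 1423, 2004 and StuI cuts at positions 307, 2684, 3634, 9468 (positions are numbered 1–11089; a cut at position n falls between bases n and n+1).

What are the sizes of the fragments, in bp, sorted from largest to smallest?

5834, 1928, 1116, 950, 680, 581 bp

Combined cut positions (sorted): 307, 1423, 2004, 2684, 3634, 9468.
Circular molecule, 6 cuts → 6 fragments:
  1423 − 307 = 1116 bp
  2004 − 1423 = 581 bp
  2684 − 2004 = 680 bp
  3634 − 2684 = 950 bp
  9468 − 3634 = 5834 bp
  wrap: 11089 − 9468 + 307 = 1928 bp
Sorted largest to smallest: 5834, 1928, 1116, 950, 680, 581 bp.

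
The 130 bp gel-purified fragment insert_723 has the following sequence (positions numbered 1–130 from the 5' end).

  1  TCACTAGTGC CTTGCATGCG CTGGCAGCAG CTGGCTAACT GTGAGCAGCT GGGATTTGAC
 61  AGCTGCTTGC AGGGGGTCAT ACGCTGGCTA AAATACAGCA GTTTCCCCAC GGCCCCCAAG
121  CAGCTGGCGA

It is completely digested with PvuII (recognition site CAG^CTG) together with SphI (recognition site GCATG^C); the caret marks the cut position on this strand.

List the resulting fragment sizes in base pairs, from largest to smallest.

PvuII sites (CAGCTG) start at positions 28, 46, 60, 121.
PvuII cuts after base 3 of each site, so after positions 30, 48, 62, 123.
The SphI site (GCATGC) starts at position 14.
SphI cuts after base 5 of each site (before the last base), so after position 18.
Combined cut positions: 18, 30, 48, 62, 123.
Linear molecule, 5 cuts → 6 fragments:
  1–18 → 18 bp
  19–30 → 12 bp
  31–48 → 18 bp
  49–62 → 14 bp
  63–123 → 61 bp
  124–130 → 7 bp
Sorted largest to smallest: 61, 18, 18, 14, 12, 7 bp.

61, 18, 18, 14, 12, 7 bp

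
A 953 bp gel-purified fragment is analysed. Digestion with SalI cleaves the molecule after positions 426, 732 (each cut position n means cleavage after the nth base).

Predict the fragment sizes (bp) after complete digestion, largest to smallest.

Linear molecule, 2 cuts → 3 fragments:
  426 − 0 = 426 bp
  732 − 426 = 306 bp
  953 − 732 = 221 bp
Sorted largest to smallest: 426, 306, 221 bp.

426, 306, 221 bp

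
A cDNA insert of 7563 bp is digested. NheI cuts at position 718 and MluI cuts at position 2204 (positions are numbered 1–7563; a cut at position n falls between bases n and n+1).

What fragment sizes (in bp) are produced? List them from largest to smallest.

Combined cut positions (sorted): 718, 2204.
Linear molecule, 2 cuts → 3 fragments:
  718 − 0 = 718 bp
  2204 − 718 = 1486 bp
  7563 − 2204 = 5359 bp
Sorted largest to smallest: 5359, 1486, 718 bp.

5359, 1486, 718 bp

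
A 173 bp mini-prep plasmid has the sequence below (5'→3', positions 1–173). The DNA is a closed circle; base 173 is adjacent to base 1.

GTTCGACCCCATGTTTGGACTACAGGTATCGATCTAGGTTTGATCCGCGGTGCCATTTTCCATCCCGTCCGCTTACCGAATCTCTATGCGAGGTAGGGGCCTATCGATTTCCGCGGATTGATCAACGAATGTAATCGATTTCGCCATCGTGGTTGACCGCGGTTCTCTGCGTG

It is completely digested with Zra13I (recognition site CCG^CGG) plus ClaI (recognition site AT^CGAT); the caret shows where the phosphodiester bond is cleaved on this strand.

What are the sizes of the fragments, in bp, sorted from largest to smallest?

Zra13I sites (CCGCGG) start at positions 45, 111, 157.
Zra13I cuts after base 3 of each site, so after positions 47, 113, 159.
ClaI sites (ATCGAT) start at positions 28, 103, 134.
ClaI cuts after base 2 of each site, so after positions 29, 104, 135.
Combined cut positions: 29, 47, 104, 113, 135, 159.
Circular molecule, 6 cuts → 6 fragments:
  30–47 → 18 bp
  48–104 → 57 bp
  105–113 → 9 bp
  114–135 → 22 bp
  136–159 → 24 bp
  160–173 then 1–29 → 14 + 29 = 43 bp
Sorted largest to smallest: 57, 43, 24, 22, 18, 9 bp.

57, 43, 24, 22, 18, 9 bp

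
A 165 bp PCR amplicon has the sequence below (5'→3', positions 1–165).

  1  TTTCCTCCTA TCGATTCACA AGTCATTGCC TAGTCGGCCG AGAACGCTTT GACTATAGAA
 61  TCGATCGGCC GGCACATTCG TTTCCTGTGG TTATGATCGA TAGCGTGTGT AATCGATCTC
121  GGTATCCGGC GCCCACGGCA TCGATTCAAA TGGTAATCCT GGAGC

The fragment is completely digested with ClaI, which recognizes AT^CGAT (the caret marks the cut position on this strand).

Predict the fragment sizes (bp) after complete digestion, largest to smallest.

ClaI sites (ATCGAT) start at positions 10, 60, 96, 112, 140.
ClaI cuts after base 2 of each site, so after positions 11, 61, 97, 113, 141.
Linear molecule, 5 cuts → 6 fragments:
  1–11 → 11 bp
  12–61 → 50 bp
  62–97 → 36 bp
  98–113 → 16 bp
  114–141 → 28 bp
  142–165 → 24 bp
Sorted largest to smallest: 50, 36, 28, 24, 16, 11 bp.

50, 36, 28, 24, 16, 11 bp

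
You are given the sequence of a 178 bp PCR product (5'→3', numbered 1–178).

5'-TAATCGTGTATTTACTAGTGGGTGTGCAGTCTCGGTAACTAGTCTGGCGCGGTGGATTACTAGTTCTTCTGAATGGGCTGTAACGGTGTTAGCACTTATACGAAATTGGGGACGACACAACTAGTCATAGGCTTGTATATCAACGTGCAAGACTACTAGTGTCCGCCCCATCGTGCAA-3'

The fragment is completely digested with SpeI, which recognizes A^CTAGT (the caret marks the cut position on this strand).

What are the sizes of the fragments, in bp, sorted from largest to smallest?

61, 35, 24, 23, 21, 14 bp

SpeI sites (ACTAGT) start at positions 14, 38, 59, 120, 155.
SpeI cuts after the first base of each site, so after positions 14, 38, 59, 120, 155.
Linear molecule, 5 cuts → 6 fragments:
  1–14 → 14 bp
  15–38 → 24 bp
  39–59 → 21 bp
  60–120 → 61 bp
  121–155 → 35 bp
  156–178 → 23 bp
Sorted largest to smallest: 61, 35, 24, 23, 21, 14 bp.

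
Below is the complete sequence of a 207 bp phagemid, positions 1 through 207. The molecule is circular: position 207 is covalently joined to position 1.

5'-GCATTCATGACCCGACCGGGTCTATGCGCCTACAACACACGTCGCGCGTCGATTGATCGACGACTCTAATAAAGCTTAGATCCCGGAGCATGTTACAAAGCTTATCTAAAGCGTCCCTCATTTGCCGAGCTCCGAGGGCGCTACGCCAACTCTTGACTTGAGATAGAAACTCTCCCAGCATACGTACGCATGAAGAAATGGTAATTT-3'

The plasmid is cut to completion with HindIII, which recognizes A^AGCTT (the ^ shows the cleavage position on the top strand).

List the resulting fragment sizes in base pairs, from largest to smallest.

HindIII sites (AAGCTT) start at positions 72, 98.
HindIII cuts after the first base of each site, so after positions 72, 98.
Circular molecule, 2 cuts → 2 fragments:
  73–98 → 26 bp
  99–207 then 1–72 → 109 + 72 = 181 bp
Sorted largest to smallest: 181, 26 bp.

181, 26 bp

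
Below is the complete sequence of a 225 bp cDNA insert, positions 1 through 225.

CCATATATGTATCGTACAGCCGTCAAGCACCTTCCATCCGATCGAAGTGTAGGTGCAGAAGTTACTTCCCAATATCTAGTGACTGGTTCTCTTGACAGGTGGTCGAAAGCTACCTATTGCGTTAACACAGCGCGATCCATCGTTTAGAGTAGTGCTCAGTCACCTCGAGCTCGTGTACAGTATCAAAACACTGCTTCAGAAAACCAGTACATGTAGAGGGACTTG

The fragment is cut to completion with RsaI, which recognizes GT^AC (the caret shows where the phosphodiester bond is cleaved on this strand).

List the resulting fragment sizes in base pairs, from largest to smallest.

RsaI sites (GTAC) start at positions 14, 175, 207.
RsaI cuts after base 2 of each site, so after positions 15, 176, 208.
Linear molecule, 3 cuts → 4 fragments:
  1–15 → 15 bp
  16–176 → 161 bp
  177–208 → 32 bp
  209–225 → 17 bp
Sorted largest to smallest: 161, 32, 17, 15 bp.

161, 32, 17, 15 bp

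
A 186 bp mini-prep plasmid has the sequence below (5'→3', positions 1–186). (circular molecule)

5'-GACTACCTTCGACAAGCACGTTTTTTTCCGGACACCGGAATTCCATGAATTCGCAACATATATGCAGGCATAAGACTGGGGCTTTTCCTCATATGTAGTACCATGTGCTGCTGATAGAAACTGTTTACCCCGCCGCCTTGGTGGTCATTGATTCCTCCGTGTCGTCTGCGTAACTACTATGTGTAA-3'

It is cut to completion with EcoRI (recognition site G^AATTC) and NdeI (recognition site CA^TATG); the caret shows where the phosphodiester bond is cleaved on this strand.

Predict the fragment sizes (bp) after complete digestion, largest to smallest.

EcoRI sites (GAATTC) start at positions 38, 47.
EcoRI cuts after the first base of each site, so after positions 38, 47.
The NdeI site (CATATG) starts at position 90.
NdeI cuts after base 2 of each site, so after position 91.
Combined cut positions: 38, 47, 91.
Circular molecule, 3 cuts → 3 fragments:
  39–47 → 9 bp
  48–91 → 44 bp
  92–186 then 1–38 → 95 + 38 = 133 bp
Sorted largest to smallest: 133, 44, 9 bp.

133, 44, 9 bp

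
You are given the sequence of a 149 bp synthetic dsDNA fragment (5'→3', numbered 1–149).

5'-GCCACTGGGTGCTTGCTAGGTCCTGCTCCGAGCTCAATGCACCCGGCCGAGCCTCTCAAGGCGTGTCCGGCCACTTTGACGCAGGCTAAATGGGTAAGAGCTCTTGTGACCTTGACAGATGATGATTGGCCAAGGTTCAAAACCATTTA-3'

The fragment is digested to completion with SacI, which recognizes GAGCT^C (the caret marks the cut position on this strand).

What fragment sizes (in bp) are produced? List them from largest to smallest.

SacI sites (GAGCTC) start at positions 30, 98.
SacI cuts after base 5 of each site (before the last base), so after positions 34, 102.
Linear molecule, 2 cuts → 3 fragments:
  1–34 → 34 bp
  35–102 → 68 bp
  103–149 → 47 bp
Sorted largest to smallest: 68, 47, 34 bp.

68, 47, 34 bp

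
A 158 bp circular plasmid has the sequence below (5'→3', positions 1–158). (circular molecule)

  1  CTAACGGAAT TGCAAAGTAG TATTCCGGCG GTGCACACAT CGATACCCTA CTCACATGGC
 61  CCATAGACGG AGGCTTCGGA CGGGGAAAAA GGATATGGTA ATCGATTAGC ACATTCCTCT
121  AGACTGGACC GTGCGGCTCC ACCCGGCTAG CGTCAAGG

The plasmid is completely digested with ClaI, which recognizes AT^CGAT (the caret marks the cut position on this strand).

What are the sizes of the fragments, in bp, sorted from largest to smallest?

96, 62 bp

ClaI sites (ATCGAT) start at positions 39, 101.
ClaI cuts after base 2 of each site, so after positions 40, 102.
Circular molecule, 2 cuts → 2 fragments:
  41–102 → 62 bp
  103–158 then 1–40 → 56 + 40 = 96 bp
Sorted largest to smallest: 96, 62 bp.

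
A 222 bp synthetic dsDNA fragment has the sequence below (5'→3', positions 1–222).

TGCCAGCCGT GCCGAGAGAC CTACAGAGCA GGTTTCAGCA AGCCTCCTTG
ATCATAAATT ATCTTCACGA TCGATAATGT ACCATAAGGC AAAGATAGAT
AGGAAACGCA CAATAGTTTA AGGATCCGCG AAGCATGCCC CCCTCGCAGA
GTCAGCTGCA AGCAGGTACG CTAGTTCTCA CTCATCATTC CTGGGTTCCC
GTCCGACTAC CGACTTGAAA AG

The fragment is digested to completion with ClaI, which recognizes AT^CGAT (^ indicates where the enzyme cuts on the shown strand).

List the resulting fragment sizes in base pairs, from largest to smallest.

The ClaI site (ATCGAT) starts at position 70.
ClaI cuts after base 2 of each site, so after position 71.
Linear molecule, 1 cut → 2 fragments:
  1–71 → 71 bp
  72–222 → 151 bp
Sorted largest to smallest: 151, 71 bp.

151, 71 bp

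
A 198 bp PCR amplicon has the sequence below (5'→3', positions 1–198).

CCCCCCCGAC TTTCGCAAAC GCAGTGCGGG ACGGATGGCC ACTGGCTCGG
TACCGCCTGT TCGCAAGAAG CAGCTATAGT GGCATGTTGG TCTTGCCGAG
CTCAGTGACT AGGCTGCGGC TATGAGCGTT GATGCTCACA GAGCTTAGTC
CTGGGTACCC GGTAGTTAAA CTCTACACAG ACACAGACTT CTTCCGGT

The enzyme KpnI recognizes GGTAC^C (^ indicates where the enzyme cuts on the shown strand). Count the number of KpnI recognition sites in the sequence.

2

GGTACC occurs starting at positions 49, 154.
KpnI cuts at 2 sites.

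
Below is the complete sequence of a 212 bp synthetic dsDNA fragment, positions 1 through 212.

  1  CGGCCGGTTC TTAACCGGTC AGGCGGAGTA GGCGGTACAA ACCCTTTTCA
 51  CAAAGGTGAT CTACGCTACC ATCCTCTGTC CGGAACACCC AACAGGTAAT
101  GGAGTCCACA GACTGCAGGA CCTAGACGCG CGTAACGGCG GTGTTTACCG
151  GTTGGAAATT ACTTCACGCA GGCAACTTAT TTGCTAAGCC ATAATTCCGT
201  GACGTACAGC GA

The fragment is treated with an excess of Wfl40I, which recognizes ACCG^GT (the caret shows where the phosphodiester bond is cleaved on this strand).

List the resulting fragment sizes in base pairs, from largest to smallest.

Wfl40I sites (ACCGGT) start at positions 14, 147.
Wfl40I cuts after base 4 of each site, so after positions 17, 150.
Linear molecule, 2 cuts → 3 fragments:
  1–17 → 17 bp
  18–150 → 133 bp
  151–212 → 62 bp
Sorted largest to smallest: 133, 62, 17 bp.

133, 62, 17 bp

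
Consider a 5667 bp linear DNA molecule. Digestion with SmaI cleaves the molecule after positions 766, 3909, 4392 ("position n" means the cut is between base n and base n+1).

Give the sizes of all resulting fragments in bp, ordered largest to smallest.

3143, 1275, 766, 483 bp

Linear molecule, 3 cuts → 4 fragments:
  766 − 0 = 766 bp
  3909 − 766 = 3143 bp
  4392 − 3909 = 483 bp
  5667 − 4392 = 1275 bp
Sorted largest to smallest: 3143, 1275, 766, 483 bp.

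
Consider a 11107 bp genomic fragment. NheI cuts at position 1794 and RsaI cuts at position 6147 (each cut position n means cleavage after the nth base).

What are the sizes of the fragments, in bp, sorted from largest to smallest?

4960, 4353, 1794 bp

Combined cut positions (sorted): 1794, 6147.
Linear molecule, 2 cuts → 3 fragments:
  1794 − 0 = 1794 bp
  6147 − 1794 = 4353 bp
  11107 − 6147 = 4960 bp
Sorted largest to smallest: 4960, 4353, 1794 bp.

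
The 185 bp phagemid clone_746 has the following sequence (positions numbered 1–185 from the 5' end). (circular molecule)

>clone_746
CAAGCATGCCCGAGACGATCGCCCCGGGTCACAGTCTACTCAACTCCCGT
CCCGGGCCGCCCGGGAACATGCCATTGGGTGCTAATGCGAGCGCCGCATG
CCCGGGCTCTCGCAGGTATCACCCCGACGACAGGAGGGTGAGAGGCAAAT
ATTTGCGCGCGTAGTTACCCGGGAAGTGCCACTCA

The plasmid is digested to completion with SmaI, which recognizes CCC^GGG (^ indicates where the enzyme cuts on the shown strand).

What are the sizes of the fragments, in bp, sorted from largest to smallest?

67, 41, 40, 28, 9 bp

SmaI sites (CCCGGG) start at positions 23, 51, 60, 101, 168.
SmaI cuts after base 3 of each site, so after positions 25, 53, 62, 103, 170.
Circular molecule, 5 cuts → 5 fragments:
  26–53 → 28 bp
  54–62 → 9 bp
  63–103 → 41 bp
  104–170 → 67 bp
  171–185 then 1–25 → 15 + 25 = 40 bp
Sorted largest to smallest: 67, 41, 40, 28, 9 bp.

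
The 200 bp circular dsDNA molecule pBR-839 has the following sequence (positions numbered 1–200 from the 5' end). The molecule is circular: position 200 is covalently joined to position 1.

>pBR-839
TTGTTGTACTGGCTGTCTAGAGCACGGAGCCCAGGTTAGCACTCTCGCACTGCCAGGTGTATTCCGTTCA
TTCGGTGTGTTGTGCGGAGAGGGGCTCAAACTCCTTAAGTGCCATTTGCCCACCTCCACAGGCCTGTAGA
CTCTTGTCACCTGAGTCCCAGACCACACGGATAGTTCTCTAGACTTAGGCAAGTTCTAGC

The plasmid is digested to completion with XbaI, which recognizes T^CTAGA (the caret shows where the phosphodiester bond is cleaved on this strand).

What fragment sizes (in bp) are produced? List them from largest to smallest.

162, 38 bp

XbaI sites (TCTAGA) start at positions 16, 178.
XbaI cuts after the first base of each site, so after positions 16, 178.
Circular molecule, 2 cuts → 2 fragments:
  17–178 → 162 bp
  179–200 then 1–16 → 22 + 16 = 38 bp
Sorted largest to smallest: 162, 38 bp.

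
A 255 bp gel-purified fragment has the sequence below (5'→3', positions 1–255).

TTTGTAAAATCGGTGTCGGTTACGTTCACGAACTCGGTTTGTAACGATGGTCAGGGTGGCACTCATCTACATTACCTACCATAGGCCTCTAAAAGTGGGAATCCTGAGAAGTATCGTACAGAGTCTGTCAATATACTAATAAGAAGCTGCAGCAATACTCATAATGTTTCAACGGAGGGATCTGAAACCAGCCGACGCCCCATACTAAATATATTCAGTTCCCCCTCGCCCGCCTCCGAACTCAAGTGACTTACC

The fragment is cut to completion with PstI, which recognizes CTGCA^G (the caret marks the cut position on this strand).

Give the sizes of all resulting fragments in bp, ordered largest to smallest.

151, 104 bp

The PstI site (CTGCAG) starts at position 147.
PstI cuts after base 5 of each site (before the last base), so after position 151.
Linear molecule, 1 cut → 2 fragments:
  1–151 → 151 bp
  152–255 → 104 bp
Sorted largest to smallest: 151, 104 bp.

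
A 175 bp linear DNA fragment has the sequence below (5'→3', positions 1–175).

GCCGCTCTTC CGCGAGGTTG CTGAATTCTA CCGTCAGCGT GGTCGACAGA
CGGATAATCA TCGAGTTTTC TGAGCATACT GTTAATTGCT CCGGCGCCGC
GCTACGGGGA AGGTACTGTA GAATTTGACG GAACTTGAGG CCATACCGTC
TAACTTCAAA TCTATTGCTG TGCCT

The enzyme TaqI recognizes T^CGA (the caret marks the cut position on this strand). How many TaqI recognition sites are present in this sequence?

2

TCGA occurs starting at positions 43, 61.
TaqI cuts at 2 sites.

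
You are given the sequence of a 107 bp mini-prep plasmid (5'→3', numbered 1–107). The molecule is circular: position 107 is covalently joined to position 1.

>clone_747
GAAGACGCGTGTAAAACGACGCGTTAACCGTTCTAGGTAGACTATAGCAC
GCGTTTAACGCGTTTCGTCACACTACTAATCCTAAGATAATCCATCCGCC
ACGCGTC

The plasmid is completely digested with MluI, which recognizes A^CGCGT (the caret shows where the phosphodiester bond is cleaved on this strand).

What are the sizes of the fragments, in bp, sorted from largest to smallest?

43, 30, 14, 11, 9 bp

MluI sites (ACGCGT) start at positions 5, 19, 49, 58, 101.
MluI cuts after the first base of each site, so after positions 5, 19, 49, 58, 101.
Circular molecule, 5 cuts → 5 fragments:
  6–19 → 14 bp
  20–49 → 30 bp
  50–58 → 9 bp
  59–101 → 43 bp
  102–107 then 1–5 → 6 + 5 = 11 bp
Sorted largest to smallest: 43, 30, 14, 11, 9 bp.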